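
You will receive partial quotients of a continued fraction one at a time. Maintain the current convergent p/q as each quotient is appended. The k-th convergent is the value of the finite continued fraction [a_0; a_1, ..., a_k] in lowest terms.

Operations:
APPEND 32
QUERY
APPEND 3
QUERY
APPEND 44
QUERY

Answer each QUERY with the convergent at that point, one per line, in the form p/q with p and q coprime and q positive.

APPEND 32: p_0 = 32·1 + 0 = 32, q_0 = 32·0 + 1 = 1 → 32/1
APPEND 3: p_1 = 3·32 + 1 = 97, q_1 = 3·1 + 0 = 3 → 97/3
APPEND 44: p_2 = 44·97 + 32 = 4300, q_2 = 44·3 + 1 = 133 → 4300/133

32/1
97/3
4300/133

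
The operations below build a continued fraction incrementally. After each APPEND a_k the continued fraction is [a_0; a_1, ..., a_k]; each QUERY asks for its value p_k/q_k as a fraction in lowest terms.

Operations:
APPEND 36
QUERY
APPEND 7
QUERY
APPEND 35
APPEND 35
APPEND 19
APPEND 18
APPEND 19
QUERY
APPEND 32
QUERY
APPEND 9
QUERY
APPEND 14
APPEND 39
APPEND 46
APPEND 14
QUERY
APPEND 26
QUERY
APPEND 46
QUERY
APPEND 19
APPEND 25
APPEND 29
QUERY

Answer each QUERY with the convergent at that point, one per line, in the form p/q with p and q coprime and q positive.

APPEND 36: p_0 = 36·1 + 0 = 36, q_0 = 36·0 + 1 = 1 → 36/1
APPEND 7: p_1 = 7·36 + 1 = 253, q_1 = 7·1 + 0 = 7 → 253/7
APPEND 35: p_2 = 35·253 + 36 = 8891, q_2 = 35·7 + 1 = 246 → 8891/246
APPEND 35: p_3 = 35·8891 + 253 = 311438, q_3 = 35·246 + 7 = 8617 → 311438/8617
APPEND 19: p_4 = 19·311438 + 8891 = 5926213, q_4 = 19·8617 + 246 = 163969 → 5926213/163969
APPEND 18: p_5 = 18·5926213 + 311438 = 106983272, q_5 = 18·163969 + 8617 = 2960059 → 106983272/2960059
APPEND 19: p_6 = 19·106983272 + 5926213 = 2038608381, q_6 = 19·2960059 + 163969 = 56405090 → 2038608381/56405090
APPEND 32: p_7 = 32·2038608381 + 106983272 = 65342451464, q_7 = 32·56405090 + 2960059 = 1807922939 → 65342451464/1807922939
APPEND 9: p_8 = 9·65342451464 + 2038608381 = 590120671557, q_8 = 9·1807922939 + 56405090 = 16327711541 → 590120671557/16327711541
APPEND 14: p_9 = 14·590120671557 + 65342451464 = 8327031853262, q_9 = 14·16327711541 + 1807922939 = 230395884513 → 8327031853262/230395884513
APPEND 39: p_10 = 39·8327031853262 + 590120671557 = 325344362948775, q_10 = 39·230395884513 + 16327711541 = 9001767207548 → 325344362948775/9001767207548
APPEND 46: p_11 = 46·325344362948775 + 8327031853262 = 14974167727496912, q_11 = 46·9001767207548 + 230395884513 = 414311687431721 → 14974167727496912/414311687431721
APPEND 14: p_12 = 14·14974167727496912 + 325344362948775 = 209963692547905543, q_12 = 14·414311687431721 + 9001767207548 = 5809365391251642 → 209963692547905543/5809365391251642
APPEND 26: p_13 = 26·209963692547905543 + 14974167727496912 = 5474030173973041030, q_13 = 26·5809365391251642 + 414311687431721 = 151457811859974413 → 5474030173973041030/151457811859974413
APPEND 46: p_14 = 46·5474030173973041030 + 209963692547905543 = 252015351695307792923, q_14 = 46·151457811859974413 + 5809365391251642 = 6972868710950074640 → 252015351695307792923/6972868710950074640
APPEND 19: p_15 = 19·252015351695307792923 + 5474030173973041030 = 4793765712384821106567, q_15 = 19·6972868710950074640 + 151457811859974413 = 132635963319911392573 → 4793765712384821106567/132635963319911392573
APPEND 25: p_16 = 25·4793765712384821106567 + 252015351695307792923 = 120096158161315835457098, q_16 = 25·132635963319911392573 + 6972868710950074640 = 3322871951708734888965 → 120096158161315835457098/3322871951708734888965
APPEND 29: p_17 = 29·120096158161315835457098 + 4793765712384821106567 = 3487582352390544049362409, q_17 = 29·3322871951708734888965 + 132635963319911392573 = 96495922562873223172558 → 3487582352390544049362409/96495922562873223172558

36/1
253/7
2038608381/56405090
65342451464/1807922939
590120671557/16327711541
209963692547905543/5809365391251642
5474030173973041030/151457811859974413
252015351695307792923/6972868710950074640
3487582352390544049362409/96495922562873223172558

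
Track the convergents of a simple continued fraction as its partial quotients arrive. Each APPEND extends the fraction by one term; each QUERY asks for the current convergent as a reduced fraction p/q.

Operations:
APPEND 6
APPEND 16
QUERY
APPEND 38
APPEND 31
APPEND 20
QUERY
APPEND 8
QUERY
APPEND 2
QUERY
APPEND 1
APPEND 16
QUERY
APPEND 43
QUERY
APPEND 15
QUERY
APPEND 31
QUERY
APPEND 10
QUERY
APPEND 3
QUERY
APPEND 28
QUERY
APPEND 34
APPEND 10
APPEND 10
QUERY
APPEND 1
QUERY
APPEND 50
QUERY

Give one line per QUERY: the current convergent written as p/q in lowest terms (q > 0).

APPEND 6: p_0 = 6·1 + 0 = 6, q_0 = 6·0 + 1 = 1 → 6/1
APPEND 16: p_1 = 16·6 + 1 = 97, q_1 = 16·1 + 0 = 16 → 97/16
APPEND 38: p_2 = 38·97 + 6 = 3692, q_2 = 38·16 + 1 = 609 → 3692/609
APPEND 31: p_3 = 31·3692 + 97 = 114549, q_3 = 31·609 + 16 = 18895 → 114549/18895
APPEND 20: p_4 = 20·114549 + 3692 = 2294672, q_4 = 20·18895 + 609 = 378509 → 2294672/378509
APPEND 8: p_5 = 8·2294672 + 114549 = 18471925, q_5 = 8·378509 + 18895 = 3046967 → 18471925/3046967
APPEND 2: p_6 = 2·18471925 + 2294672 = 39238522, q_6 = 2·3046967 + 378509 = 6472443 → 39238522/6472443
APPEND 1: p_7 = 1·39238522 + 18471925 = 57710447, q_7 = 1·6472443 + 3046967 = 9519410 → 57710447/9519410
APPEND 16: p_8 = 16·57710447 + 39238522 = 962605674, q_8 = 16·9519410 + 6472443 = 158783003 → 962605674/158783003
APPEND 43: p_9 = 43·962605674 + 57710447 = 41449754429, q_9 = 43·158783003 + 9519410 = 6837188539 → 41449754429/6837188539
APPEND 15: p_10 = 15·41449754429 + 962605674 = 622708922109, q_10 = 15·6837188539 + 158783003 = 102716611088 → 622708922109/102716611088
APPEND 31: p_11 = 31·622708922109 + 41449754429 = 19345426339808, q_11 = 31·102716611088 + 6837188539 = 3191052132267 → 19345426339808/3191052132267
APPEND 10: p_12 = 10·19345426339808 + 622708922109 = 194076972320189, q_12 = 10·3191052132267 + 102716611088 = 32013237933758 → 194076972320189/32013237933758
APPEND 3: p_13 = 3·194076972320189 + 19345426339808 = 601576343300375, q_13 = 3·32013237933758 + 3191052132267 = 99230765933541 → 601576343300375/99230765933541
APPEND 28: p_14 = 28·601576343300375 + 194076972320189 = 17038214584730689, q_14 = 28·99230765933541 + 32013237933758 = 2810474684072906 → 17038214584730689/2810474684072906
APPEND 34: p_15 = 34·17038214584730689 + 601576343300375 = 579900872224143801, q_15 = 34·2810474684072906 + 99230765933541 = 95655370024412345 → 579900872224143801/95655370024412345
APPEND 10: p_16 = 10·579900872224143801 + 17038214584730689 = 5816046936826168699, q_16 = 10·95655370024412345 + 2810474684072906 = 959364174928196356 → 5816046936826168699/959364174928196356
APPEND 10: p_17 = 10·5816046936826168699 + 579900872224143801 = 58740370240485830791, q_17 = 10·959364174928196356 + 95655370024412345 = 9689297119306375905 → 58740370240485830791/9689297119306375905
APPEND 1: p_18 = 1·58740370240485830791 + 5816046936826168699 = 64556417177311999490, q_18 = 1·9689297119306375905 + 959364174928196356 = 10648661294234572261 → 64556417177311999490/10648661294234572261
APPEND 50: p_19 = 50·64556417177311999490 + 58740370240485830791 = 3286561229106085805291, q_19 = 50·10648661294234572261 + 9689297119306375905 = 542122361831034988955 → 3286561229106085805291/542122361831034988955

97/16
2294672/378509
18471925/3046967
39238522/6472443
962605674/158783003
41449754429/6837188539
622708922109/102716611088
19345426339808/3191052132267
194076972320189/32013237933758
601576343300375/99230765933541
17038214584730689/2810474684072906
58740370240485830791/9689297119306375905
64556417177311999490/10648661294234572261
3286561229106085805291/542122361831034988955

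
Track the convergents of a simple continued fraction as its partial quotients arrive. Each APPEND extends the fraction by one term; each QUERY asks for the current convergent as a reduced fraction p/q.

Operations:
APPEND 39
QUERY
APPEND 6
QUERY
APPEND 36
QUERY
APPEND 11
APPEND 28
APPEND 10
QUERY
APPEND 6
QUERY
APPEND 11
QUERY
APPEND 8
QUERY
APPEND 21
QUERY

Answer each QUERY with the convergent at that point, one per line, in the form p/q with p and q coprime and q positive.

39/1
235/6
8499/217
26421434/674603
161161375/4114839
1799196559/45937832
14554733847/371617495
307448607346/7849905227

APPEND 39: p_0 = 39·1 + 0 = 39, q_0 = 39·0 + 1 = 1 → 39/1
APPEND 6: p_1 = 6·39 + 1 = 235, q_1 = 6·1 + 0 = 6 → 235/6
APPEND 36: p_2 = 36·235 + 39 = 8499, q_2 = 36·6 + 1 = 217 → 8499/217
APPEND 11: p_3 = 11·8499 + 235 = 93724, q_3 = 11·217 + 6 = 2393 → 93724/2393
APPEND 28: p_4 = 28·93724 + 8499 = 2632771, q_4 = 28·2393 + 217 = 67221 → 2632771/67221
APPEND 10: p_5 = 10·2632771 + 93724 = 26421434, q_5 = 10·67221 + 2393 = 674603 → 26421434/674603
APPEND 6: p_6 = 6·26421434 + 2632771 = 161161375, q_6 = 6·674603 + 67221 = 4114839 → 161161375/4114839
APPEND 11: p_7 = 11·161161375 + 26421434 = 1799196559, q_7 = 11·4114839 + 674603 = 45937832 → 1799196559/45937832
APPEND 8: p_8 = 8·1799196559 + 161161375 = 14554733847, q_8 = 8·45937832 + 4114839 = 371617495 → 14554733847/371617495
APPEND 21: p_9 = 21·14554733847 + 1799196559 = 307448607346, q_9 = 21·371617495 + 45937832 = 7849905227 → 307448607346/7849905227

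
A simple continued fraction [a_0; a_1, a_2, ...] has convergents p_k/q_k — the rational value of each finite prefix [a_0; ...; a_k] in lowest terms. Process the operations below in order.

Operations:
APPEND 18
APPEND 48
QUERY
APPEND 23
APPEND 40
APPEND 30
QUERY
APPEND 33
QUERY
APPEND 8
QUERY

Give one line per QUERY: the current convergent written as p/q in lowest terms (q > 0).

APPEND 18: p_0 = 18·1 + 0 = 18, q_0 = 18·0 + 1 = 1 → 18/1
APPEND 48: p_1 = 48·18 + 1 = 865, q_1 = 48·1 + 0 = 48 → 865/48
APPEND 23: p_2 = 23·865 + 18 = 19913, q_2 = 23·48 + 1 = 1105 → 19913/1105
APPEND 40: p_3 = 40·19913 + 865 = 797385, q_3 = 40·1105 + 48 = 44248 → 797385/44248
APPEND 30: p_4 = 30·797385 + 19913 = 23941463, q_4 = 30·44248 + 1105 = 1328545 → 23941463/1328545
APPEND 33: p_5 = 33·23941463 + 797385 = 790865664, q_5 = 33·1328545 + 44248 = 43886233 → 790865664/43886233
APPEND 8: p_6 = 8·790865664 + 23941463 = 6350866775, q_6 = 8·43886233 + 1328545 = 352418409 → 6350866775/352418409

865/48
23941463/1328545
790865664/43886233
6350866775/352418409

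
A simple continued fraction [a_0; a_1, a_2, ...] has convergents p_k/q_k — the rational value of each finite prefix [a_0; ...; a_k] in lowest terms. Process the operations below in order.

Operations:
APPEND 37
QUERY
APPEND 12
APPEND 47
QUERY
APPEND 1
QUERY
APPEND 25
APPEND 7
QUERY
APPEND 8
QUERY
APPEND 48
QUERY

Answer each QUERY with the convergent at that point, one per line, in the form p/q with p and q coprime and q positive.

APPEND 37: p_0 = 37·1 + 0 = 37, q_0 = 37·0 + 1 = 1 → 37/1
APPEND 12: p_1 = 12·37 + 1 = 445, q_1 = 12·1 + 0 = 12 → 445/12
APPEND 47: p_2 = 47·445 + 37 = 20952, q_2 = 47·12 + 1 = 565 → 20952/565
APPEND 1: p_3 = 1·20952 + 445 = 21397, q_3 = 1·565 + 12 = 577 → 21397/577
APPEND 25: p_4 = 25·21397 + 20952 = 555877, q_4 = 25·577 + 565 = 14990 → 555877/14990
APPEND 7: p_5 = 7·555877 + 21397 = 3912536, q_5 = 7·14990 + 577 = 105507 → 3912536/105507
APPEND 8: p_6 = 8·3912536 + 555877 = 31856165, q_6 = 8·105507 + 14990 = 859046 → 31856165/859046
APPEND 48: p_7 = 48·31856165 + 3912536 = 1533008456, q_7 = 48·859046 + 105507 = 41339715 → 1533008456/41339715

37/1
20952/565
21397/577
3912536/105507
31856165/859046
1533008456/41339715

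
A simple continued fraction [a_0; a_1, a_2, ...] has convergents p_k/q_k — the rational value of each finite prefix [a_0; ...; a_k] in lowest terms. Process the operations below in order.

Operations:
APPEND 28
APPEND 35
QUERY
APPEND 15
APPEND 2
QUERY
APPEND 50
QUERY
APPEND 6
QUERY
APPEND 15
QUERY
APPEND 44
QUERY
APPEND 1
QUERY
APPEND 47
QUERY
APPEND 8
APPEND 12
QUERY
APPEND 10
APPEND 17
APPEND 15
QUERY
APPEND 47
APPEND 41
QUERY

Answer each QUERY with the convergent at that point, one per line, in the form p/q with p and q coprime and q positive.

981/35
30467/1087
1538093/54876
9259025/330343
140423468/5010021
6187891617/220771267
6328315085/225781288
303618700612/10832491803
29526953740384/1053461080347
76655337029003936/2734905025115797
148000200653303647589/5280343263401420697

APPEND 28: p_0 = 28·1 + 0 = 28, q_0 = 28·0 + 1 = 1 → 28/1
APPEND 35: p_1 = 35·28 + 1 = 981, q_1 = 35·1 + 0 = 35 → 981/35
APPEND 15: p_2 = 15·981 + 28 = 14743, q_2 = 15·35 + 1 = 526 → 14743/526
APPEND 2: p_3 = 2·14743 + 981 = 30467, q_3 = 2·526 + 35 = 1087 → 30467/1087
APPEND 50: p_4 = 50·30467 + 14743 = 1538093, q_4 = 50·1087 + 526 = 54876 → 1538093/54876
APPEND 6: p_5 = 6·1538093 + 30467 = 9259025, q_5 = 6·54876 + 1087 = 330343 → 9259025/330343
APPEND 15: p_6 = 15·9259025 + 1538093 = 140423468, q_6 = 15·330343 + 54876 = 5010021 → 140423468/5010021
APPEND 44: p_7 = 44·140423468 + 9259025 = 6187891617, q_7 = 44·5010021 + 330343 = 220771267 → 6187891617/220771267
APPEND 1: p_8 = 1·6187891617 + 140423468 = 6328315085, q_8 = 1·220771267 + 5010021 = 225781288 → 6328315085/225781288
APPEND 47: p_9 = 47·6328315085 + 6187891617 = 303618700612, q_9 = 47·225781288 + 220771267 = 10832491803 → 303618700612/10832491803
APPEND 8: p_10 = 8·303618700612 + 6328315085 = 2435277919981, q_10 = 8·10832491803 + 225781288 = 86885715712 → 2435277919981/86885715712
APPEND 12: p_11 = 12·2435277919981 + 303618700612 = 29526953740384, q_11 = 12·86885715712 + 10832491803 = 1053461080347 → 29526953740384/1053461080347
APPEND 10: p_12 = 10·29526953740384 + 2435277919981 = 297704815323821, q_12 = 10·1053461080347 + 86885715712 = 10621496519182 → 297704815323821/10621496519182
APPEND 17: p_13 = 17·297704815323821 + 29526953740384 = 5090508814245341, q_13 = 17·10621496519182 + 1053461080347 = 181618901906441 → 5090508814245341/181618901906441
APPEND 15: p_14 = 15·5090508814245341 + 297704815323821 = 76655337029003936, q_14 = 15·181618901906441 + 10621496519182 = 2734905025115797 → 76655337029003936/2734905025115797
APPEND 47: p_15 = 47·76655337029003936 + 5090508814245341 = 3607891349177430333, q_15 = 47·2734905025115797 + 181618901906441 = 128722155082348900 → 3607891349177430333/128722155082348900
APPEND 41: p_16 = 41·3607891349177430333 + 76655337029003936 = 148000200653303647589, q_16 = 41·128722155082348900 + 2734905025115797 = 5280343263401420697 → 148000200653303647589/5280343263401420697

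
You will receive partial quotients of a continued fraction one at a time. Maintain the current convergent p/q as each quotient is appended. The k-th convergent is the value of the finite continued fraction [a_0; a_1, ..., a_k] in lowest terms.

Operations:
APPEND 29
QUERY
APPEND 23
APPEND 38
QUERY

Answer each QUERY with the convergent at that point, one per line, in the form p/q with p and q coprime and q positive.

29/1
25413/875

APPEND 29: p_0 = 29·1 + 0 = 29, q_0 = 29·0 + 1 = 1 → 29/1
APPEND 23: p_1 = 23·29 + 1 = 668, q_1 = 23·1 + 0 = 23 → 668/23
APPEND 38: p_2 = 38·668 + 29 = 25413, q_2 = 38·23 + 1 = 875 → 25413/875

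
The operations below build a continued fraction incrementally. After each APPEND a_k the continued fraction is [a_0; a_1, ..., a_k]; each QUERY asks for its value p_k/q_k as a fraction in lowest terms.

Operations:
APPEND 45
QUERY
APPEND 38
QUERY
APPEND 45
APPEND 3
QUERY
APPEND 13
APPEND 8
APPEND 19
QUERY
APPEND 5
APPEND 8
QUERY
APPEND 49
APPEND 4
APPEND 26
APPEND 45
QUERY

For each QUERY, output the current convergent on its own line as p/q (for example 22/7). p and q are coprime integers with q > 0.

45/1
1711/38
232831/5171
479311768/10645151
19852291088/440904335
4634891628467031/102937429346962

APPEND 45: p_0 = 45·1 + 0 = 45, q_0 = 45·0 + 1 = 1 → 45/1
APPEND 38: p_1 = 38·45 + 1 = 1711, q_1 = 38·1 + 0 = 38 → 1711/38
APPEND 45: p_2 = 45·1711 + 45 = 77040, q_2 = 45·38 + 1 = 1711 → 77040/1711
APPEND 3: p_3 = 3·77040 + 1711 = 232831, q_3 = 3·1711 + 38 = 5171 → 232831/5171
APPEND 13: p_4 = 13·232831 + 77040 = 3103843, q_4 = 13·5171 + 1711 = 68934 → 3103843/68934
APPEND 8: p_5 = 8·3103843 + 232831 = 25063575, q_5 = 8·68934 + 5171 = 556643 → 25063575/556643
APPEND 19: p_6 = 19·25063575 + 3103843 = 479311768, q_6 = 19·556643 + 68934 = 10645151 → 479311768/10645151
APPEND 5: p_7 = 5·479311768 + 25063575 = 2421622415, q_7 = 5·10645151 + 556643 = 53782398 → 2421622415/53782398
APPEND 8: p_8 = 8·2421622415 + 479311768 = 19852291088, q_8 = 8·53782398 + 10645151 = 440904335 → 19852291088/440904335
APPEND 49: p_9 = 49·19852291088 + 2421622415 = 975183885727, q_9 = 49·440904335 + 53782398 = 21658094813 → 975183885727/21658094813
APPEND 4: p_10 = 4·975183885727 + 19852291088 = 3920587833996, q_10 = 4·21658094813 + 440904335 = 87073283587 → 3920587833996/87073283587
APPEND 26: p_11 = 26·3920587833996 + 975183885727 = 102910467569623, q_11 = 26·87073283587 + 21658094813 = 2285563468075 → 102910467569623/2285563468075
APPEND 45: p_12 = 45·102910467569623 + 3920587833996 = 4634891628467031, q_12 = 45·2285563468075 + 87073283587 = 102937429346962 → 4634891628467031/102937429346962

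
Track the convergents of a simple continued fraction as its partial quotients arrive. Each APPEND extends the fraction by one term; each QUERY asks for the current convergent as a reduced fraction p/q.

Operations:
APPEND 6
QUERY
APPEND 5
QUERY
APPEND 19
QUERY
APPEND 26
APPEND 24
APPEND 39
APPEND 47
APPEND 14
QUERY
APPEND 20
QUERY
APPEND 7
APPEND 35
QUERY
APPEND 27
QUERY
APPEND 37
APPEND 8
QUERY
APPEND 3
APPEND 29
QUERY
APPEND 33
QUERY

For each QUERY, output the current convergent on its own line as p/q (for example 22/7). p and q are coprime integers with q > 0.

6/1
31/5
595/96
9592112744/1547633959
192526366673/31063056807
47697210147598/7695679163087
1289181950664601/208002326434957
383268617028567281/61838256384486925
35112313750671317943/5665176232795287784
1159903907052623931797/187144034233155214143

APPEND 6: p_0 = 6·1 + 0 = 6, q_0 = 6·0 + 1 = 1 → 6/1
APPEND 5: p_1 = 5·6 + 1 = 31, q_1 = 5·1 + 0 = 5 → 31/5
APPEND 19: p_2 = 19·31 + 6 = 595, q_2 = 19·5 + 1 = 96 → 595/96
APPEND 26: p_3 = 26·595 + 31 = 15501, q_3 = 26·96 + 5 = 2501 → 15501/2501
APPEND 24: p_4 = 24·15501 + 595 = 372619, q_4 = 24·2501 + 96 = 60120 → 372619/60120
APPEND 39: p_5 = 39·372619 + 15501 = 14547642, q_5 = 39·60120 + 2501 = 2347181 → 14547642/2347181
APPEND 47: p_6 = 47·14547642 + 372619 = 684111793, q_6 = 47·2347181 + 60120 = 110377627 → 684111793/110377627
APPEND 14: p_7 = 14·684111793 + 14547642 = 9592112744, q_7 = 14·110377627 + 2347181 = 1547633959 → 9592112744/1547633959
APPEND 20: p_8 = 20·9592112744 + 684111793 = 192526366673, q_8 = 20·1547633959 + 110377627 = 31063056807 → 192526366673/31063056807
APPEND 7: p_9 = 7·192526366673 + 9592112744 = 1357276679455, q_9 = 7·31063056807 + 1547633959 = 218989031608 → 1357276679455/218989031608
APPEND 35: p_10 = 35·1357276679455 + 192526366673 = 47697210147598, q_10 = 35·218989031608 + 31063056807 = 7695679163087 → 47697210147598/7695679163087
APPEND 27: p_11 = 27·47697210147598 + 1357276679455 = 1289181950664601, q_11 = 27·7695679163087 + 218989031608 = 208002326434957 → 1289181950664601/208002326434957
APPEND 37: p_12 = 37·1289181950664601 + 47697210147598 = 47747429384737835, q_12 = 37·208002326434957 + 7695679163087 = 7703781757256496 → 47747429384737835/7703781757256496
APPEND 8: p_13 = 8·47747429384737835 + 1289181950664601 = 383268617028567281, q_13 = 8·7703781757256496 + 208002326434957 = 61838256384486925 → 383268617028567281/61838256384486925
APPEND 3: p_14 = 3·383268617028567281 + 47747429384737835 = 1197553280470439678, q_14 = 3·61838256384486925 + 7703781757256496 = 193218550910717271 → 1197553280470439678/193218550910717271
APPEND 29: p_15 = 29·1197553280470439678 + 383268617028567281 = 35112313750671317943, q_15 = 29·193218550910717271 + 61838256384486925 = 5665176232795287784 → 35112313750671317943/5665176232795287784
APPEND 33: p_16 = 33·35112313750671317943 + 1197553280470439678 = 1159903907052623931797, q_16 = 33·5665176232795287784 + 193218550910717271 = 187144034233155214143 → 1159903907052623931797/187144034233155214143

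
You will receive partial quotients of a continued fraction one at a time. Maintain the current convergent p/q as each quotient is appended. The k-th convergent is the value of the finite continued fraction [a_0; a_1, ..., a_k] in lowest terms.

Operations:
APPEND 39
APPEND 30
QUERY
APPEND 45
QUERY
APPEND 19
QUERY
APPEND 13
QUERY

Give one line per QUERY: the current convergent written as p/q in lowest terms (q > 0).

1171/30
52734/1351
1003117/25699
13093255/335438

APPEND 39: p_0 = 39·1 + 0 = 39, q_0 = 39·0 + 1 = 1 → 39/1
APPEND 30: p_1 = 30·39 + 1 = 1171, q_1 = 30·1 + 0 = 30 → 1171/30
APPEND 45: p_2 = 45·1171 + 39 = 52734, q_2 = 45·30 + 1 = 1351 → 52734/1351
APPEND 19: p_3 = 19·52734 + 1171 = 1003117, q_3 = 19·1351 + 30 = 25699 → 1003117/25699
APPEND 13: p_4 = 13·1003117 + 52734 = 13093255, q_4 = 13·25699 + 1351 = 335438 → 13093255/335438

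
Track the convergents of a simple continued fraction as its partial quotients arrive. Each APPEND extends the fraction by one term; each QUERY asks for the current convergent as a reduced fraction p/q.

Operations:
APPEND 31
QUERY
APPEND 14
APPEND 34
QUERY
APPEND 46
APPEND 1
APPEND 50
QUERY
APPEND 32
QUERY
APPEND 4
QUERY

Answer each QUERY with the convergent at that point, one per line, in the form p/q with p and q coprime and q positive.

31/1
14821/477
35533301/1143606
1137762654/36617825
4586583917/147614906

APPEND 31: p_0 = 31·1 + 0 = 31, q_0 = 31·0 + 1 = 1 → 31/1
APPEND 14: p_1 = 14·31 + 1 = 435, q_1 = 14·1 + 0 = 14 → 435/14
APPEND 34: p_2 = 34·435 + 31 = 14821, q_2 = 34·14 + 1 = 477 → 14821/477
APPEND 46: p_3 = 46·14821 + 435 = 682201, q_3 = 46·477 + 14 = 21956 → 682201/21956
APPEND 1: p_4 = 1·682201 + 14821 = 697022, q_4 = 1·21956 + 477 = 22433 → 697022/22433
APPEND 50: p_5 = 50·697022 + 682201 = 35533301, q_5 = 50·22433 + 21956 = 1143606 → 35533301/1143606
APPEND 32: p_6 = 32·35533301 + 697022 = 1137762654, q_6 = 32·1143606 + 22433 = 36617825 → 1137762654/36617825
APPEND 4: p_7 = 4·1137762654 + 35533301 = 4586583917, q_7 = 4·36617825 + 1143606 = 147614906 → 4586583917/147614906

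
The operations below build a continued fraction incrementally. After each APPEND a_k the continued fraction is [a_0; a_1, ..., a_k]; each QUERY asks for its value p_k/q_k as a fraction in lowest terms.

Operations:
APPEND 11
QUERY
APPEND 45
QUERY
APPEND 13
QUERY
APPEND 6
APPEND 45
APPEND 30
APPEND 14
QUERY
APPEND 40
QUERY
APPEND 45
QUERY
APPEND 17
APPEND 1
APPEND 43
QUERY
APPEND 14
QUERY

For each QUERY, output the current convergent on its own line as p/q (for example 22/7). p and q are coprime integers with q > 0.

11/1
496/45
6459/586
746859989/67759705
29927620080/2715216691
1347489763589/122252510800
1067181218282419/96821205577204
14964821799318548/1357700138491947

APPEND 11: p_0 = 11·1 + 0 = 11, q_0 = 11·0 + 1 = 1 → 11/1
APPEND 45: p_1 = 45·11 + 1 = 496, q_1 = 45·1 + 0 = 45 → 496/45
APPEND 13: p_2 = 13·496 + 11 = 6459, q_2 = 13·45 + 1 = 586 → 6459/586
APPEND 6: p_3 = 6·6459 + 496 = 39250, q_3 = 6·586 + 45 = 3561 → 39250/3561
APPEND 45: p_4 = 45·39250 + 6459 = 1772709, q_4 = 45·3561 + 586 = 160831 → 1772709/160831
APPEND 30: p_5 = 30·1772709 + 39250 = 53220520, q_5 = 30·160831 + 3561 = 4828491 → 53220520/4828491
APPEND 14: p_6 = 14·53220520 + 1772709 = 746859989, q_6 = 14·4828491 + 160831 = 67759705 → 746859989/67759705
APPEND 40: p_7 = 40·746859989 + 53220520 = 29927620080, q_7 = 40·67759705 + 4828491 = 2715216691 → 29927620080/2715216691
APPEND 45: p_8 = 45·29927620080 + 746859989 = 1347489763589, q_8 = 45·2715216691 + 67759705 = 122252510800 → 1347489763589/122252510800
APPEND 17: p_9 = 17·1347489763589 + 29927620080 = 22937253601093, q_9 = 17·122252510800 + 2715216691 = 2081007900291 → 22937253601093/2081007900291
APPEND 1: p_10 = 1·22937253601093 + 1347489763589 = 24284743364682, q_10 = 1·2081007900291 + 122252510800 = 2203260411091 → 24284743364682/2203260411091
APPEND 43: p_11 = 43·24284743364682 + 22937253601093 = 1067181218282419, q_11 = 43·2203260411091 + 2081007900291 = 96821205577204 → 1067181218282419/96821205577204
APPEND 14: p_12 = 14·1067181218282419 + 24284743364682 = 14964821799318548, q_12 = 14·96821205577204 + 2203260411091 = 1357700138491947 → 14964821799318548/1357700138491947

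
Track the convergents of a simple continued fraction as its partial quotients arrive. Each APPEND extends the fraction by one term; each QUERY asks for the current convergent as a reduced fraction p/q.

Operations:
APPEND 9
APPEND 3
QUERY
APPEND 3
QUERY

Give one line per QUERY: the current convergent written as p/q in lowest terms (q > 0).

APPEND 9: p_0 = 9·1 + 0 = 9, q_0 = 9·0 + 1 = 1 → 9/1
APPEND 3: p_1 = 3·9 + 1 = 28, q_1 = 3·1 + 0 = 3 → 28/3
APPEND 3: p_2 = 3·28 + 9 = 93, q_2 = 3·3 + 1 = 10 → 93/10

28/3
93/10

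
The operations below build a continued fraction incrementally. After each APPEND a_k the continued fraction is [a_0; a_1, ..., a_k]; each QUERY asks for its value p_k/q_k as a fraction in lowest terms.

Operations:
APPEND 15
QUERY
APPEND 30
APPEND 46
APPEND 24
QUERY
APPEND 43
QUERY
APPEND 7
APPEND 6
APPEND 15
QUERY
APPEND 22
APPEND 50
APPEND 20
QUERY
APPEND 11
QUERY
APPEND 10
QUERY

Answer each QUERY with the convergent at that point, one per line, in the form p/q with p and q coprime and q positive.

15/1
498715/33174
21465506/1427863
14040892977/933985510
310416298056082/20648567361573
3430084602236979/228165638881463
34611262320425872/2302304956176203

APPEND 15: p_0 = 15·1 + 0 = 15, q_0 = 15·0 + 1 = 1 → 15/1
APPEND 30: p_1 = 30·15 + 1 = 451, q_1 = 30·1 + 0 = 30 → 451/30
APPEND 46: p_2 = 46·451 + 15 = 20761, q_2 = 46·30 + 1 = 1381 → 20761/1381
APPEND 24: p_3 = 24·20761 + 451 = 498715, q_3 = 24·1381 + 30 = 33174 → 498715/33174
APPEND 43: p_4 = 43·498715 + 20761 = 21465506, q_4 = 43·33174 + 1381 = 1427863 → 21465506/1427863
APPEND 7: p_5 = 7·21465506 + 498715 = 150757257, q_5 = 7·1427863 + 33174 = 10028215 → 150757257/10028215
APPEND 6: p_6 = 6·150757257 + 21465506 = 926009048, q_6 = 6·10028215 + 1427863 = 61597153 → 926009048/61597153
APPEND 15: p_7 = 15·926009048 + 150757257 = 14040892977, q_7 = 15·61597153 + 10028215 = 933985510 → 14040892977/933985510
APPEND 22: p_8 = 22·14040892977 + 926009048 = 309825654542, q_8 = 22·933985510 + 61597153 = 20609278373 → 309825654542/20609278373
APPEND 50: p_9 = 50·309825654542 + 14040892977 = 15505323620077, q_9 = 50·20609278373 + 933985510 = 1031397904160 → 15505323620077/1031397904160
APPEND 20: p_10 = 20·15505323620077 + 309825654542 = 310416298056082, q_10 = 20·1031397904160 + 20609278373 = 20648567361573 → 310416298056082/20648567361573
APPEND 11: p_11 = 11·310416298056082 + 15505323620077 = 3430084602236979, q_11 = 11·20648567361573 + 1031397904160 = 228165638881463 → 3430084602236979/228165638881463
APPEND 10: p_12 = 10·3430084602236979 + 310416298056082 = 34611262320425872, q_12 = 10·228165638881463 + 20648567361573 = 2302304956176203 → 34611262320425872/2302304956176203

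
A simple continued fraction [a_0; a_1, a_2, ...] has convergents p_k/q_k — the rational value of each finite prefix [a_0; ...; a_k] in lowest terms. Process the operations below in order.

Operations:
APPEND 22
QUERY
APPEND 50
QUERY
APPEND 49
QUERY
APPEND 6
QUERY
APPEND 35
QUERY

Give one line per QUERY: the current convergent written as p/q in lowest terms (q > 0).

22/1
1101/50
53971/2451
324927/14756
11426416/518911

APPEND 22: p_0 = 22·1 + 0 = 22, q_0 = 22·0 + 1 = 1 → 22/1
APPEND 50: p_1 = 50·22 + 1 = 1101, q_1 = 50·1 + 0 = 50 → 1101/50
APPEND 49: p_2 = 49·1101 + 22 = 53971, q_2 = 49·50 + 1 = 2451 → 53971/2451
APPEND 6: p_3 = 6·53971 + 1101 = 324927, q_3 = 6·2451 + 50 = 14756 → 324927/14756
APPEND 35: p_4 = 35·324927 + 53971 = 11426416, q_4 = 35·14756 + 2451 = 518911 → 11426416/518911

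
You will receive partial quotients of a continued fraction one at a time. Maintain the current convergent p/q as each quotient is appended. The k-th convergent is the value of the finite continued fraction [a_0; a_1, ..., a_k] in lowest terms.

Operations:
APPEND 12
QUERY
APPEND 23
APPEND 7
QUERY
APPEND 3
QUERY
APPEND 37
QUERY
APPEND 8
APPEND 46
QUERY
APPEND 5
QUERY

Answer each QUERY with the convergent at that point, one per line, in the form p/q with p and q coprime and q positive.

12/1
1951/162
6130/509
228761/18995
84694789/7032569
425310163/35315314

APPEND 12: p_0 = 12·1 + 0 = 12, q_0 = 12·0 + 1 = 1 → 12/1
APPEND 23: p_1 = 23·12 + 1 = 277, q_1 = 23·1 + 0 = 23 → 277/23
APPEND 7: p_2 = 7·277 + 12 = 1951, q_2 = 7·23 + 1 = 162 → 1951/162
APPEND 3: p_3 = 3·1951 + 277 = 6130, q_3 = 3·162 + 23 = 509 → 6130/509
APPEND 37: p_4 = 37·6130 + 1951 = 228761, q_4 = 37·509 + 162 = 18995 → 228761/18995
APPEND 8: p_5 = 8·228761 + 6130 = 1836218, q_5 = 8·18995 + 509 = 152469 → 1836218/152469
APPEND 46: p_6 = 46·1836218 + 228761 = 84694789, q_6 = 46·152469 + 18995 = 7032569 → 84694789/7032569
APPEND 5: p_7 = 5·84694789 + 1836218 = 425310163, q_7 = 5·7032569 + 152469 = 35315314 → 425310163/35315314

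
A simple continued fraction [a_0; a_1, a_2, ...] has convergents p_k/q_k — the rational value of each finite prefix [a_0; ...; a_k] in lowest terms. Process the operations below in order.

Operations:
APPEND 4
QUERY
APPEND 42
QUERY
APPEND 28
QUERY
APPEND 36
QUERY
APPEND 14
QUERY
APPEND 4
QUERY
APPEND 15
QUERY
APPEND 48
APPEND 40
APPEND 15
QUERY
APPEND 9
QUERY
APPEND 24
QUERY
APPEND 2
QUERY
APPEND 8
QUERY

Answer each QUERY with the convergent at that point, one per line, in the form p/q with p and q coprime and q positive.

APPEND 4: p_0 = 4·1 + 0 = 4, q_0 = 4·0 + 1 = 1 → 4/1
APPEND 42: p_1 = 42·4 + 1 = 169, q_1 = 42·1 + 0 = 42 → 169/42
APPEND 28: p_2 = 28·169 + 4 = 4736, q_2 = 28·42 + 1 = 1177 → 4736/1177
APPEND 36: p_3 = 36·4736 + 169 = 170665, q_3 = 36·1177 + 42 = 42414 → 170665/42414
APPEND 14: p_4 = 14·170665 + 4736 = 2394046, q_4 = 14·42414 + 1177 = 594973 → 2394046/594973
APPEND 4: p_5 = 4·2394046 + 170665 = 9746849, q_5 = 4·594973 + 42414 = 2422306 → 9746849/2422306
APPEND 15: p_6 = 15·9746849 + 2394046 = 148596781, q_6 = 15·2422306 + 594973 = 36929563 → 148596781/36929563
APPEND 48: p_7 = 48·148596781 + 9746849 = 7142392337, q_7 = 48·36929563 + 2422306 = 1775041330 → 7142392337/1775041330
APPEND 40: p_8 = 40·7142392337 + 148596781 = 285844290261, q_8 = 40·1775041330 + 36929563 = 71038582763 → 285844290261/71038582763
APPEND 15: p_9 = 15·285844290261 + 7142392337 = 4294806746252, q_9 = 15·71038582763 + 1775041330 = 1067353782775 → 4294806746252/1067353782775
APPEND 9: p_10 = 9·4294806746252 + 285844290261 = 38939105006529, q_10 = 9·1067353782775 + 71038582763 = 9677222627738 → 38939105006529/9677222627738
APPEND 24: p_11 = 24·38939105006529 + 4294806746252 = 938833326902948, q_11 = 24·9677222627738 + 1067353782775 = 233320696848487 → 938833326902948/233320696848487
APPEND 2: p_12 = 2·938833326902948 + 38939105006529 = 1916605758812425, q_12 = 2·233320696848487 + 9677222627738 = 476318616324712 → 1916605758812425/476318616324712
APPEND 8: p_13 = 8·1916605758812425 + 938833326902948 = 16271679397402348, q_13 = 8·476318616324712 + 233320696848487 = 4043869627446183 → 16271679397402348/4043869627446183

4/1
169/42
4736/1177
170665/42414
2394046/594973
9746849/2422306
148596781/36929563
4294806746252/1067353782775
38939105006529/9677222627738
938833326902948/233320696848487
1916605758812425/476318616324712
16271679397402348/4043869627446183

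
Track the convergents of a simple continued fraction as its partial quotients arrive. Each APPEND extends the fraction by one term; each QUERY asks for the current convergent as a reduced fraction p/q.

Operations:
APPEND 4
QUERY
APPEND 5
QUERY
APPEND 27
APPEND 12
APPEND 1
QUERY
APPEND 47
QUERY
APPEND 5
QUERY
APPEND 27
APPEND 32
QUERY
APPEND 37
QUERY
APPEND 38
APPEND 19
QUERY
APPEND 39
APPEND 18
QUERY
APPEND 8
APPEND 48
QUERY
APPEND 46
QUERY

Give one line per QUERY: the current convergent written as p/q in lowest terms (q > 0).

APPEND 4: p_0 = 4·1 + 0 = 4, q_0 = 4·0 + 1 = 1 → 4/1
APPEND 5: p_1 = 5·4 + 1 = 21, q_1 = 5·1 + 0 = 5 → 21/5
APPEND 27: p_2 = 27·21 + 4 = 571, q_2 = 27·5 + 1 = 136 → 571/136
APPEND 12: p_3 = 12·571 + 21 = 6873, q_3 = 12·136 + 5 = 1637 → 6873/1637
APPEND 1: p_4 = 1·6873 + 571 = 7444, q_4 = 1·1637 + 136 = 1773 → 7444/1773
APPEND 47: p_5 = 47·7444 + 6873 = 356741, q_5 = 47·1773 + 1637 = 84968 → 356741/84968
APPEND 5: p_6 = 5·356741 + 7444 = 1791149, q_6 = 5·84968 + 1773 = 426613 → 1791149/426613
APPEND 27: p_7 = 27·1791149 + 356741 = 48717764, q_7 = 27·426613 + 84968 = 11603519 → 48717764/11603519
APPEND 32: p_8 = 32·48717764 + 1791149 = 1560759597, q_8 = 32·11603519 + 426613 = 371739221 → 1560759597/371739221
APPEND 37: p_9 = 37·1560759597 + 48717764 = 57796822853, q_9 = 37·371739221 + 11603519 = 13765954696 → 57796822853/13765954696
APPEND 38: p_10 = 38·57796822853 + 1560759597 = 2197840028011, q_10 = 38·13765954696 + 371739221 = 523478017669 → 2197840028011/523478017669
APPEND 19: p_11 = 19·2197840028011 + 57796822853 = 41816757355062, q_11 = 19·523478017669 + 13765954696 = 9959848290407 → 41816757355062/9959848290407
APPEND 39: p_12 = 39·41816757355062 + 2197840028011 = 1633051376875429, q_12 = 39·9959848290407 + 523478017669 = 388957561343542 → 1633051376875429/388957561343542
APPEND 18: p_13 = 18·1633051376875429 + 41816757355062 = 29436741541112784, q_13 = 18·388957561343542 + 9959848290407 = 7011195952474163 → 29436741541112784/7011195952474163
APPEND 8: p_14 = 8·29436741541112784 + 1633051376875429 = 237126983705777701, q_14 = 8·7011195952474163 + 388957561343542 = 56478525181136846 → 237126983705777701/56478525181136846
APPEND 48: p_15 = 48·237126983705777701 + 29436741541112784 = 11411531959418442432, q_15 = 48·56478525181136846 + 7011195952474163 = 2717980404647042771 → 11411531959418442432/2717980404647042771
APPEND 46: p_16 = 46·11411531959418442432 + 237126983705777701 = 525167597116954129573, q_16 = 46·2717980404647042771 + 56478525181136846 = 125083577138945104312 → 525167597116954129573/125083577138945104312

4/1
21/5
7444/1773
356741/84968
1791149/426613
1560759597/371739221
57796822853/13765954696
41816757355062/9959848290407
29436741541112784/7011195952474163
11411531959418442432/2717980404647042771
525167597116954129573/125083577138945104312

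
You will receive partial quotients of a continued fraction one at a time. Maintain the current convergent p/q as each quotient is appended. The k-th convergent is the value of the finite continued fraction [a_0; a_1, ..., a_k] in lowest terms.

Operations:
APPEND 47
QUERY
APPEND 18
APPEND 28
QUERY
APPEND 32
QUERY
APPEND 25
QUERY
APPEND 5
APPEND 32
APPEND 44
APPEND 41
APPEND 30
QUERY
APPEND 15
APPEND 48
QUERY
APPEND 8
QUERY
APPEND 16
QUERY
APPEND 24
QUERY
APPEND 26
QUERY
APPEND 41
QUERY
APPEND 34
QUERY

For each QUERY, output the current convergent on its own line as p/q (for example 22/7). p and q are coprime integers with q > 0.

APPEND 47: p_0 = 47·1 + 0 = 47, q_0 = 47·0 + 1 = 1 → 47/1
APPEND 18: p_1 = 18·47 + 1 = 847, q_1 = 18·1 + 0 = 18 → 847/18
APPEND 28: p_2 = 28·847 + 47 = 23763, q_2 = 28·18 + 1 = 505 → 23763/505
APPEND 32: p_3 = 32·23763 + 847 = 761263, q_3 = 32·505 + 18 = 16178 → 761263/16178
APPEND 25: p_4 = 25·761263 + 23763 = 19055338, q_4 = 25·16178 + 505 = 404955 → 19055338/404955
APPEND 5: p_5 = 5·19055338 + 761263 = 96037953, q_5 = 5·404955 + 16178 = 2040953 → 96037953/2040953
APPEND 32: p_6 = 32·96037953 + 19055338 = 3092269834, q_6 = 32·2040953 + 404955 = 65715451 → 3092269834/65715451
APPEND 44: p_7 = 44·3092269834 + 96037953 = 136155910649, q_7 = 44·65715451 + 2040953 = 2893520797 → 136155910649/2893520797
APPEND 41: p_8 = 41·136155910649 + 3092269834 = 5585484606443, q_8 = 41·2893520797 + 65715451 = 118700068128 → 5585484606443/118700068128
APPEND 30: p_9 = 30·5585484606443 + 136155910649 = 167700694103939, q_9 = 30·118700068128 + 2893520797 = 3563895564637 → 167700694103939/3563895564637
APPEND 15: p_10 = 15·167700694103939 + 5585484606443 = 2521095896165528, q_10 = 15·3563895564637 + 118700068128 = 53577133537683 → 2521095896165528/53577133537683
APPEND 48: p_11 = 48·2521095896165528 + 167700694103939 = 121180303710049283, q_11 = 48·53577133537683 + 3563895564637 = 2575266305373421 → 121180303710049283/2575266305373421
APPEND 8: p_12 = 8·121180303710049283 + 2521095896165528 = 971963525576559792, q_12 = 8·2575266305373421 + 53577133537683 = 20655707576525051 → 971963525576559792/20655707576525051
APPEND 16: p_13 = 16·971963525576559792 + 121180303710049283 = 15672596712935005955, q_13 = 16·20655707576525051 + 2575266305373421 = 333066587529774237 → 15672596712935005955/333066587529774237
APPEND 24: p_14 = 24·15672596712935005955 + 971963525576559792 = 377114284636016702712, q_14 = 24·333066587529774237 + 20655707576525051 = 8014253808291106739 → 377114284636016702712/8014253808291106739
APPEND 26: p_15 = 26·377114284636016702712 + 15672596712935005955 = 9820643997249369276467, q_15 = 26·8014253808291106739 + 333066587529774237 = 208703665603098549451 → 9820643997249369276467/208703665603098549451
APPEND 41: p_16 = 41·9820643997249369276467 + 377114284636016702712 = 403023518171860157037859, q_16 = 41·208703665603098549451 + 8014253808291106739 = 8564864543535331634230 → 403023518171860157037859/8564864543535331634230
APPEND 34: p_17 = 34·403023518171860157037859 + 9820643997249369276467 = 13712620261840494708563673, q_17 = 34·8564864543535331634230 + 208703665603098549451 = 291414098145804374113271 → 13712620261840494708563673/291414098145804374113271

47/1
23763/505
761263/16178
19055338/404955
167700694103939/3563895564637
121180303710049283/2575266305373421
971963525576559792/20655707576525051
15672596712935005955/333066587529774237
377114284636016702712/8014253808291106739
9820643997249369276467/208703665603098549451
403023518171860157037859/8564864543535331634230
13712620261840494708563673/291414098145804374113271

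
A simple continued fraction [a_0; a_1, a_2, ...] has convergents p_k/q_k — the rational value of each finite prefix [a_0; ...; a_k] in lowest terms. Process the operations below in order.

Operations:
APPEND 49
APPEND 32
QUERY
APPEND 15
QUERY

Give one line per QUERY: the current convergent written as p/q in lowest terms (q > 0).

1569/32
23584/481

APPEND 49: p_0 = 49·1 + 0 = 49, q_0 = 49·0 + 1 = 1 → 49/1
APPEND 32: p_1 = 32·49 + 1 = 1569, q_1 = 32·1 + 0 = 32 → 1569/32
APPEND 15: p_2 = 15·1569 + 49 = 23584, q_2 = 15·32 + 1 = 481 → 23584/481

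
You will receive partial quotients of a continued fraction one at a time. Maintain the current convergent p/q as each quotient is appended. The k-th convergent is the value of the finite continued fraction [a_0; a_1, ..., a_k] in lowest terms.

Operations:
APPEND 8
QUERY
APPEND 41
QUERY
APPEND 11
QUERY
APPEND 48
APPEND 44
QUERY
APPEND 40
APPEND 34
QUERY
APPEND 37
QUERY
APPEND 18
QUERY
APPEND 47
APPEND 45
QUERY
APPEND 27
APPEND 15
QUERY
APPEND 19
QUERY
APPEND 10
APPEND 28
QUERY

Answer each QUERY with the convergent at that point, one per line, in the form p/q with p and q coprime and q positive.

APPEND 8: p_0 = 8·1 + 0 = 8, q_0 = 8·0 + 1 = 1 → 8/1
APPEND 41: p_1 = 41·8 + 1 = 329, q_1 = 41·1 + 0 = 41 → 329/41
APPEND 11: p_2 = 11·329 + 8 = 3627, q_2 = 11·41 + 1 = 452 → 3627/452
APPEND 48: p_3 = 48·3627 + 329 = 174425, q_3 = 48·452 + 41 = 21737 → 174425/21737
APPEND 44: p_4 = 44·174425 + 3627 = 7678327, q_4 = 44·21737 + 452 = 956880 → 7678327/956880
APPEND 40: p_5 = 40·7678327 + 174425 = 307307505, q_5 = 40·956880 + 21737 = 38296937 → 307307505/38296937
APPEND 34: p_6 = 34·307307505 + 7678327 = 10456133497, q_6 = 34·38296937 + 956880 = 1303052738 → 10456133497/1303052738
APPEND 37: p_7 = 37·10456133497 + 307307505 = 387184246894, q_7 = 37·1303052738 + 38296937 = 48251248243 → 387184246894/48251248243
APPEND 18: p_8 = 18·387184246894 + 10456133497 = 6979772577589, q_8 = 18·48251248243 + 1303052738 = 869825521112 → 6979772577589/869825521112
APPEND 47: p_9 = 47·6979772577589 + 387184246894 = 328436495393577, q_9 = 47·869825521112 + 48251248243 = 40930050740507 → 328436495393577/40930050740507
APPEND 45: p_10 = 45·328436495393577 + 6979772577589 = 14786622065288554, q_10 = 45·40930050740507 + 869825521112 = 1842722108843927 → 14786622065288554/1842722108843927
APPEND 27: p_11 = 27·14786622065288554 + 328436495393577 = 399567232258184535, q_11 = 27·1842722108843927 + 40930050740507 = 49794426989526536 → 399567232258184535/49794426989526536
APPEND 15: p_12 = 15·399567232258184535 + 14786622065288554 = 6008295105938056579, q_12 = 15·49794426989526536 + 1842722108843927 = 748759126951741967 → 6008295105938056579/748759126951741967
APPEND 19: p_13 = 19·6008295105938056579 + 399567232258184535 = 114557174245081259536, q_13 = 19·748759126951741967 + 49794426989526536 = 14276217839072623909 → 114557174245081259536/14276217839072623909
APPEND 10: p_14 = 10·114557174245081259536 + 6008295105938056579 = 1151580037556750651939, q_14 = 10·14276217839072623909 + 748759126951741967 = 143510937517677981057 → 1151580037556750651939/143510937517677981057
APPEND 28: p_15 = 28·1151580037556750651939 + 114557174245081259536 = 32358798225834099513828, q_15 = 28·143510937517677981057 + 14276217839072623909 = 4032582468334056093505 → 32358798225834099513828/4032582468334056093505

8/1
329/41
3627/452
7678327/956880
10456133497/1303052738
387184246894/48251248243
6979772577589/869825521112
14786622065288554/1842722108843927
6008295105938056579/748759126951741967
114557174245081259536/14276217839072623909
32358798225834099513828/4032582468334056093505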